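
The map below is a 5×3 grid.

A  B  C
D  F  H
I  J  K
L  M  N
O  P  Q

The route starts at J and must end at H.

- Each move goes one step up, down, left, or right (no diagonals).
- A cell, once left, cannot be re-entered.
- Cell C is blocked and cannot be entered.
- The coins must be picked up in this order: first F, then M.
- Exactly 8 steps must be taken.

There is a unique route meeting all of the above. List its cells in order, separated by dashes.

The waypoints must appear in the order F, M, with no cell reused.
Route from J: up to F, left to D, 2× down (reaching L), 2× right (reaching N), 2× up (reaching H) — 8 moves in all.
Check: order respected (F at step 1, M at step 5); 8 moves as required.

J - F - D - I - L - M - N - K - H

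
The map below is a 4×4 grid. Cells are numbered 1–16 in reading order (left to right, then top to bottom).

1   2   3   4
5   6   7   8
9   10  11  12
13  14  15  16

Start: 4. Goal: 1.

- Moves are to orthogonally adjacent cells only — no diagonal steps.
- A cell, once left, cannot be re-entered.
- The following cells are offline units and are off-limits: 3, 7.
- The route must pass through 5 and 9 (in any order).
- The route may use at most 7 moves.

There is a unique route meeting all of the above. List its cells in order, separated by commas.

4, 8, 12, 11, 10, 9, 5, 1

Any route must reach 5 and 9 and still end at 1 within 7 moves, so the order of the required stops is forced.
Route from 4: 2× down (reaching 12), 3× left (reaching 9), 2× up (reaching 1) — 7 moves in all.
Check: all required cells visited; 7 ≤ 7 moves.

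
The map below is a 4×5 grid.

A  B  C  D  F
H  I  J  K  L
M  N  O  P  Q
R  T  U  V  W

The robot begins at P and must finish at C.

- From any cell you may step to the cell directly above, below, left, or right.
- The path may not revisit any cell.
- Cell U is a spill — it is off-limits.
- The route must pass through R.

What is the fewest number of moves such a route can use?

Any route passes through R somewhere between P and C. Summing Manhattan distances along the two legs (P → R → C) gives a lower bound of 4 + 5 = 9 moves.
A route of 9 moves achieves this: P → O → N → T → R → M → H → A → B → C.
Since 9 matches the lower bound, it is optimal.

9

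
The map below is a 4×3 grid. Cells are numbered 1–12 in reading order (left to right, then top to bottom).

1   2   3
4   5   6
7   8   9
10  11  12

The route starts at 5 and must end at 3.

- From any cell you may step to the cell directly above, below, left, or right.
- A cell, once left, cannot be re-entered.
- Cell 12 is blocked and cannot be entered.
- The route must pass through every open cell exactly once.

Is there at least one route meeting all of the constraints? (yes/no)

yes

One route that works: 5 → 2 → 1 → 4 → 7 → 10 → 11 → 8 → 9 → 6 → 3.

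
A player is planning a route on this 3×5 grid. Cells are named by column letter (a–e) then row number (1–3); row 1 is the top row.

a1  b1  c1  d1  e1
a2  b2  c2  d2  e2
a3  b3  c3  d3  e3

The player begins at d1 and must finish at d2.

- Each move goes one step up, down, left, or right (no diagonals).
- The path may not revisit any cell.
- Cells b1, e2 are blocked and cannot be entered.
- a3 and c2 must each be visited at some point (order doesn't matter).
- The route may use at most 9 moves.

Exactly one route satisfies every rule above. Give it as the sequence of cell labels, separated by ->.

d1 -> c1 -> c2 -> b2 -> a2 -> a3 -> b3 -> c3 -> d3 -> d2

Any route must reach a3 and c2 and still end at d2 within 9 moves, so the order of the required stops is forced.
Route from d1: left 1 to c1, down 1 to c2, left 2 to a2, down 1 to a3, right 3 to d3, up 1 to d2 — 9 moves in all.
Check: all required cells visited; 9 ≤ 9 moves.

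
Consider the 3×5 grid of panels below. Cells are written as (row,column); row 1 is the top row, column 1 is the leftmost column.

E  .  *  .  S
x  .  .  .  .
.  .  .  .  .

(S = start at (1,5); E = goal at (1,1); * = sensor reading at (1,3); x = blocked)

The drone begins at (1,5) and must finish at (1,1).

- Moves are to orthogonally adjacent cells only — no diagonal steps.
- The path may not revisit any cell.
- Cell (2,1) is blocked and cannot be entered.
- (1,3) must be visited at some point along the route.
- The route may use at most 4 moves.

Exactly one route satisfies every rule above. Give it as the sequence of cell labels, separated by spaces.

(1,5) (1,4) (1,3) (1,2) (1,1)

The budget equals the shortest possible length, so every move has to be on a shortest route through the required cells.
Route from (1,5): left 4 to (1,1) — 4 moves in all.
Check: all required cells visited; 4 ≤ 4 moves.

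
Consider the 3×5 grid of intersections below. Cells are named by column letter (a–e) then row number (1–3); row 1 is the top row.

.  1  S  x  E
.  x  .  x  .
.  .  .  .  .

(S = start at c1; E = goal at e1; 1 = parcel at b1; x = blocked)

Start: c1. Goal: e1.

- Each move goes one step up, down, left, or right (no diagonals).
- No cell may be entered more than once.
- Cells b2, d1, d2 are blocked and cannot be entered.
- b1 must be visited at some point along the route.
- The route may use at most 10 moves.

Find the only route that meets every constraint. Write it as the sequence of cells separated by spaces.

The 10-move cap with required stops at b1 leaves no slack for detours.
Route from c1: left 2 to a1, down 2 to a3, right 4 to e3, up 2 to e1 — 10 moves in all.
Check: all required cells visited; 10 ≤ 10 moves.

c1 b1 a1 a2 a3 b3 c3 d3 e3 e2 e1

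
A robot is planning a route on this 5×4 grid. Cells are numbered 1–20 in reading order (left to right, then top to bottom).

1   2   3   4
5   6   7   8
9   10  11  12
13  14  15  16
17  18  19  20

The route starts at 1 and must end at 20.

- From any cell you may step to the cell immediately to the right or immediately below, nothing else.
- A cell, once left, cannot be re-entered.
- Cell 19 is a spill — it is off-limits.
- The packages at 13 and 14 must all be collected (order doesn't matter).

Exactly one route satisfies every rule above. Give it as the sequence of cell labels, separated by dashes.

1 - 5 - 9 - 13 - 14 - 15 - 16 - 20

Moves only go right or down, so the column and row indices never decrease.
Route from 1: 3× down (reaching 13), 3× right (reaching 16), down to 20 — 7 moves in all.
Check: all required cells visited.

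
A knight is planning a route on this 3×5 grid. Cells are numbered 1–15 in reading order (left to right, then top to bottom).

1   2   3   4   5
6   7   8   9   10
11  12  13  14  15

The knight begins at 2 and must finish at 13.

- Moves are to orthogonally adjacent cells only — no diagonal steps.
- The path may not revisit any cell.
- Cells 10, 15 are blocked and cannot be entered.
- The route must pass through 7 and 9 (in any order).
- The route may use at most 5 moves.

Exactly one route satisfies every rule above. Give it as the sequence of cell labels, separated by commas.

The 5-move cap with required stops at 7, 9 leaves no slack for detours.
Route from 2: down 1 to 7, right 2 to 9, down 1 to 14, left 1 to 13 — 5 moves in all.
Check: all required cells visited; 5 ≤ 5 moves.

2, 7, 8, 9, 14, 13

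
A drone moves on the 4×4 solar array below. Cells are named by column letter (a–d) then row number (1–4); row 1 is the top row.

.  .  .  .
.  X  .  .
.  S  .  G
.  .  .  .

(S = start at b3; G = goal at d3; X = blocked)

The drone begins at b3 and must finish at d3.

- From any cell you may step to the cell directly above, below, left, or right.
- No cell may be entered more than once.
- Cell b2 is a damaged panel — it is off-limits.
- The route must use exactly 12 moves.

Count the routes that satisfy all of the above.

Need simple routes of exactly 12 moves from b3 to d3 (Manhattan distance 2, so 5 moves are spent on a detour and 5 undoing it).
Enumerating: b3 b4 a4 a3 a2 a1 b1 c1 c2 c3 c4 d4 d3 | b3 b4 a4 a3 a2 a1 b1 c1 d1 d2 c2 c3 d3 | b3 a3 a2 a1 b1 c1 d1 d2 c2 c3 c4 d4 d3 | b3 c3 c2 c1 b1 a1 a2 a3 a4 b4 c4 d4 d3 | b3 c3 c4 b4 a4 a3 a2 a1 b1 c1 c2 d2 d3 | b3 c3 c4 b4 a4 a3 a2 a1 b1 c1 d1 d2 d3.
That gives 6 routes.

6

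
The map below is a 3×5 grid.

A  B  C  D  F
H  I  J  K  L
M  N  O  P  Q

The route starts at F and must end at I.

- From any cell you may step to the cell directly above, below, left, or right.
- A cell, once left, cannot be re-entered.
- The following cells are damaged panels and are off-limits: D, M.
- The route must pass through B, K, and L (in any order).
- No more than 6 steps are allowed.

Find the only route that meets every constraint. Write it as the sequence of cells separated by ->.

The budget equals the shortest possible length, so every move has to be on a shortest route through the required cells.
Route from F: down to L, 2× left (reaching J), up to C, left to B, down to I — 6 moves in all.
Check: all required cells visited; 6 ≤ 6 moves.

F -> L -> K -> J -> C -> B -> I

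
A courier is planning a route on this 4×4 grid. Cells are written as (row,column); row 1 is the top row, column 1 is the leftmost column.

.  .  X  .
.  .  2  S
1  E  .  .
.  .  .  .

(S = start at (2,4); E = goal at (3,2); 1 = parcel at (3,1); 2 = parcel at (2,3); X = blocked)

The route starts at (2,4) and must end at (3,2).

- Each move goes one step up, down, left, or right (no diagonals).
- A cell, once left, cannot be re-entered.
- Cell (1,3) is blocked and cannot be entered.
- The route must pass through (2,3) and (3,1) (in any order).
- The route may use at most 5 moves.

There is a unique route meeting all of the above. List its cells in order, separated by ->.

The budget equals the shortest possible length, so every move has to be on a shortest route through the required cells.
Route from (2,4): 3× left (reaching (2,1)), down to (3,1), right to (3,2) — 5 moves in all.
Check: all required cells visited; 5 ≤ 5 moves.

(2,4) -> (2,3) -> (2,2) -> (2,1) -> (3,1) -> (3,2)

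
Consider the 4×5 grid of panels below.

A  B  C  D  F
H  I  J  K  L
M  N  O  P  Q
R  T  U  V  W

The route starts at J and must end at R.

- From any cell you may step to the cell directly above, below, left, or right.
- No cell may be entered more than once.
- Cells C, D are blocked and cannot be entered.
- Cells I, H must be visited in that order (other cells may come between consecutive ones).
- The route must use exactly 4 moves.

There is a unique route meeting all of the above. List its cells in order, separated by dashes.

The waypoints must appear in the order I, H, with no cell reused.
Route from J: left 2 to H, down 2 to R — 4 moves in all.
Check: order respected (I at step 1, H at step 2); 4 moves as required.

J - I - H - M - R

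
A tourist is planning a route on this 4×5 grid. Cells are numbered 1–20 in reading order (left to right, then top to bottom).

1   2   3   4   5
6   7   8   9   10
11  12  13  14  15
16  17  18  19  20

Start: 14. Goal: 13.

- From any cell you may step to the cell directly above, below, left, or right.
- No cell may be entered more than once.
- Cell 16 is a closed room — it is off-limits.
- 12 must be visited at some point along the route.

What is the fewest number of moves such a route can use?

5

Any route passes through 12 somewhere between 14 and 13. Summing Manhattan distances along the two legs (14 → 12 → 13) gives a lower bound of 2 + 1 = 3 moves.
The shortest route satisfying every rule uses 5 moves: 14 → 9 → 8 → 7 → 12 → 13.
The bound of 3 isn't tight here; checking systematically, no route of length 3 through 4 satisfies every constraint, so 5 is the minimum.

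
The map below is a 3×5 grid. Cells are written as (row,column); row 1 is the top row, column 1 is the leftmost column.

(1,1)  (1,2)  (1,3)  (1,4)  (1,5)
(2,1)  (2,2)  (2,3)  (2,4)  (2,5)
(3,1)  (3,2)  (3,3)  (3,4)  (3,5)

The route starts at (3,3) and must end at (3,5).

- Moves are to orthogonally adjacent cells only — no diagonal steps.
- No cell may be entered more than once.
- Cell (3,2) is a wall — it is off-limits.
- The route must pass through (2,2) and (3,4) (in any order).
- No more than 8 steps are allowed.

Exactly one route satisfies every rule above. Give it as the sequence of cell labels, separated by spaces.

Any route must reach (2,2) and (3,4) and still end at (3,5) within 8 moves, so the order of the required stops is forced.
Route from (3,3): up 1 to (2,3), left 1 to (2,2), up 1 to (1,2), right 2 to (1,4), down 2 to (3,4), right 1 to (3,5) — 8 moves in all.
Check: all required cells visited; 8 ≤ 8 moves.

(3,3) (2,3) (2,2) (1,2) (1,3) (1,4) (2,4) (3,4) (3,5)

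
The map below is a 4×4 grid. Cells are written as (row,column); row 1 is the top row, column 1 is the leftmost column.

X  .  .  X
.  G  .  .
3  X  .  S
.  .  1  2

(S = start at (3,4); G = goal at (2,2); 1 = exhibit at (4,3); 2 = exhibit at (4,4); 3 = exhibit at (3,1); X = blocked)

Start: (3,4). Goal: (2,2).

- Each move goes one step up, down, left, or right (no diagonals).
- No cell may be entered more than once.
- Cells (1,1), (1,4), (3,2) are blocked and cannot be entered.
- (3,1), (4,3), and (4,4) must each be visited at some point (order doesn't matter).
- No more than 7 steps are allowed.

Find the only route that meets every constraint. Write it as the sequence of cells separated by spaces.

(3,4) (4,4) (4,3) (4,2) (4,1) (3,1) (2,1) (2,2)

Any route must reach (3,1), (4,3), and (4,4) and still end at (2,2) within 7 moves, so the order of the required stops is forced.
Route from (3,4): down to (4,4), 3× left (reaching (4,1)), 2× up (reaching (2,1)), right to (2,2) — 7 moves in all.
Check: all required cells visited; 7 ≤ 7 moves.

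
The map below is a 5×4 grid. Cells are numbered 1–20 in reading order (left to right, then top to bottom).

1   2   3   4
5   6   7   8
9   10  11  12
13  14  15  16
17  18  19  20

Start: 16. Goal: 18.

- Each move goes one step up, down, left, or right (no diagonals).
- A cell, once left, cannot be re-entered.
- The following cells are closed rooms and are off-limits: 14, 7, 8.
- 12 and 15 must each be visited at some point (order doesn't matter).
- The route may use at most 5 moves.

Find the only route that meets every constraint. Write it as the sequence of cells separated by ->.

16 -> 12 -> 11 -> 15 -> 19 -> 18

The 5-move cap with required stops at 12, 15 leaves no slack for detours.
Route from 16: up 1 to 12, left 1 to 11, down 2 to 19, left 1 to 18 — 5 moves in all.
Check: all required cells visited; 5 ≤ 5 moves.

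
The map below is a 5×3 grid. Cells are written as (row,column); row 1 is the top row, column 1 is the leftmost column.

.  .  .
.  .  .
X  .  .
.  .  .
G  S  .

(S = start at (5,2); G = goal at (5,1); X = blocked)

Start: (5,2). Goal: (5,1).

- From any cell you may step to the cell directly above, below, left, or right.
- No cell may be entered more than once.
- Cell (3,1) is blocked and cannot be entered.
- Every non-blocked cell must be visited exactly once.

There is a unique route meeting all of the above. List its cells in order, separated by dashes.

Need to visit all 14 open cells exactly once, starting at (5,2) and ending at (5,1).
Cell (1,3) has only two open neighbours ((2,3) and (1,2)), so the path must pass straight through it: one of those is the cell it's entered from and the other is where it exits.
Route from (5,2): right to (5,3), 4× up (reaching (1,3)), 2× left (reaching (1,1)), down to (2,1), right to (2,2), 2× down (reaching (4,2)), left to (4,1), down to (5,1) — 13 moves in all.
Check: all 14 open cells covered.

(5,2) - (5,3) - (4,3) - (3,3) - (2,3) - (1,3) - (1,2) - (1,1) - (2,1) - (2,2) - (3,2) - (4,2) - (4,1) - (5,1)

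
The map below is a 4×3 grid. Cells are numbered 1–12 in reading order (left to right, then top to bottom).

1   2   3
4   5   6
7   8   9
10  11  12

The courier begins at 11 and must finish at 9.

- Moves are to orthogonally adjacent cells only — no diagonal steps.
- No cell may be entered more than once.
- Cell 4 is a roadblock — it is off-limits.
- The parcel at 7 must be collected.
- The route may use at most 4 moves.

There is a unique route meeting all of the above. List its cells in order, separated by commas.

11, 10, 7, 8, 9

Any route must reach 7 and still end at 9 within 4 moves, so the order of the required stops is forced.
Route from 11: left to 10, up to 7, 2× right (reaching 9) — 4 moves in all.
Check: all required cells visited; 4 ≤ 4 moves.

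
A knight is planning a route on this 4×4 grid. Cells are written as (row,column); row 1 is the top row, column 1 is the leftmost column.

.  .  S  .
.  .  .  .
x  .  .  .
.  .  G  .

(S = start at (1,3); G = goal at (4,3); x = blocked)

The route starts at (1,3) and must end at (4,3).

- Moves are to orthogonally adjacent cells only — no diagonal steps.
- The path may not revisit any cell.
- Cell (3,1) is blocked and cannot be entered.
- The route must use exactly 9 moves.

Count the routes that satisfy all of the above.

9

Need simple routes of exactly 9 moves from (1,3) to (4,3) (Manhattan distance 3, so 3 moves are spent on a detour and 3 undoing it).
Branch systematically from the start, pruning whenever the remaining move budget drops below the Manhattan distance to (4,3) or differs from it in parity. Grouping the completions by first move — via (1,2): 7; via (1,4): 2 (no valid completion starts via (2,3)) — and summing: 7 + 2 = 9.
That gives 9 routes.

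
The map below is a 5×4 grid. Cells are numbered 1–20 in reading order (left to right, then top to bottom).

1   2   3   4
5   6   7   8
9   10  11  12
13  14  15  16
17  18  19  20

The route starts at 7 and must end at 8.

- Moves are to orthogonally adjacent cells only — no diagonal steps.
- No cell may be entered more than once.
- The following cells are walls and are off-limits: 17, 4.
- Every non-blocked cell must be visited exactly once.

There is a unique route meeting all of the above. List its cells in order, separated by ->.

7 -> 3 -> 2 -> 1 -> 5 -> 6 -> 10 -> 9 -> 13 -> 14 -> 18 -> 19 -> 20 -> 16 -> 15 -> 11 -> 12 -> 8

Need to visit all 18 open cells exactly once, starting at 7 and ending at 8.
Route from 7: up 1 to 3, left 2 to 1, down 1 to 5, right 1 to 6, down 1 to 10, left 1 to 9, down 1 to 13, right 1 to 14, down 1 to 18, right 2 to 20, up 1 to 16, left 1 to 15, up 1 to 11, right 1 to 12, up 1 to 8 — 17 moves in all.
Check: all 18 open cells covered.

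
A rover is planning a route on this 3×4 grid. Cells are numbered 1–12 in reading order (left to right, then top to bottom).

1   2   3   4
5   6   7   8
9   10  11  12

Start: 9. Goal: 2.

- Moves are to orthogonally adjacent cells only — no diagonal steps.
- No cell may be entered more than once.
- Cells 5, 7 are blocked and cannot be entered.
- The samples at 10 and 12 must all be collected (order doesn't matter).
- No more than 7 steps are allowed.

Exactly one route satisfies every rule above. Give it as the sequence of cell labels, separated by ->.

9 -> 10 -> 11 -> 12 -> 8 -> 4 -> 3 -> 2

Any route must reach 10 and 12 and still end at 2 within 7 moves, so the order of the required stops is forced.
Route from 9: right 3 to 12, up 2 to 4, left 2 to 2 — 7 moves in all.
Check: all required cells visited; 7 ≤ 7 moves.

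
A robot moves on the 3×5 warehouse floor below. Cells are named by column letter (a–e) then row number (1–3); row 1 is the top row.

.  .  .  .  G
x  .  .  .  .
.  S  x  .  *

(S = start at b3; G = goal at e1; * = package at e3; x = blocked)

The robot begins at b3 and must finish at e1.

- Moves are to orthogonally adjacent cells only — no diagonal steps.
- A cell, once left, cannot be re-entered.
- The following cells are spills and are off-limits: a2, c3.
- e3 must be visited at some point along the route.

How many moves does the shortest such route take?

Any route passes through e3 somewhere between b3 and e1. Summing Manhattan distances along the two legs (b3 → e3 → e1) gives a lower bound of 3 + 2 = 5 moves.
That bound ignores the blocked cells. Measuring each leg by the fewest moves that actually steer around them (b3→e3: 5; e3→e1: 2) raises the lower bound to 7.
A route of 7 moves exists: b3 → b2 → c2 → d2 → d3 → e3 → e2 → e1.
Since 7 matches that lower bound, it is optimal.

7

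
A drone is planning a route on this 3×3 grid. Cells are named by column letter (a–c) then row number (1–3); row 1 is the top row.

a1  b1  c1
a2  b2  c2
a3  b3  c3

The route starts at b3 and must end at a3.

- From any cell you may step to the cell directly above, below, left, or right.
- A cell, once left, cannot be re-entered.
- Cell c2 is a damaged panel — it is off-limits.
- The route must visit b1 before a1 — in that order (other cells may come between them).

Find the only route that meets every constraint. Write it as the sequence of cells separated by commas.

The waypoints must appear in the order b1, a1, with no cell reused.
Route from b3: 2× up (reaching b1), left to a1, 2× down (reaching a3) — 5 moves in all.
Check: order respected (b1 at step 2, a1 at step 3).

b3, b2, b1, a1, a2, a3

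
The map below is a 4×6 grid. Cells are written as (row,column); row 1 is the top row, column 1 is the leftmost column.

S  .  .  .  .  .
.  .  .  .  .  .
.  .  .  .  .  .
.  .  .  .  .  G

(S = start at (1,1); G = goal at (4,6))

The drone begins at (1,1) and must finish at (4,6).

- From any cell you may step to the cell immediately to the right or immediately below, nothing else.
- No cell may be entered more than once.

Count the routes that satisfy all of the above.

A right/down-only route from (1,1) to (4,6) makes exactly 3 down-moves and 5 right-moves in some order.
With no other constraints that would be C(8,3) = 56 routes.
That gives 56 routes.

56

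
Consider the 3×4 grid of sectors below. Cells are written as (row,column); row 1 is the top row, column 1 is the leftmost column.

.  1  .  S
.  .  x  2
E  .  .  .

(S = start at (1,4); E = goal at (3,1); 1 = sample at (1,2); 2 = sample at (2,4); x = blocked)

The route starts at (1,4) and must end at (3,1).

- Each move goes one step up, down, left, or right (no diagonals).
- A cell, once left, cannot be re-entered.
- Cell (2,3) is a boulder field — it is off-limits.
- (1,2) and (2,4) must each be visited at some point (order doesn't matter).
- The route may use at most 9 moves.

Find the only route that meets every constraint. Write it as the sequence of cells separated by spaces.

The budget equals the shortest possible length, so every move has to be on a shortest route through the required cells.
Route from (1,4): down 2 to (3,4), left 2 to (3,2), up 2 to (1,2), left 1 to (1,1), down 2 to (3,1) — 9 moves in all.
Check: all required cells visited; 9 ≤ 9 moves.

(1,4) (2,4) (3,4) (3,3) (3,2) (2,2) (1,2) (1,1) (2,1) (3,1)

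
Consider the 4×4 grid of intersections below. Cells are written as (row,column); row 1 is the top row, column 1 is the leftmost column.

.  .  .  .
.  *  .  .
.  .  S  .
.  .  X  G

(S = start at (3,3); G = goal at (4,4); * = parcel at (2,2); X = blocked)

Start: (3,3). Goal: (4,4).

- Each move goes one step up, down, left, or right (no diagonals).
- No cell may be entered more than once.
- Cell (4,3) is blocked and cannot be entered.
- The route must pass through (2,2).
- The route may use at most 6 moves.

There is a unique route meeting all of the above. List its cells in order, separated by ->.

Any route must reach (2,2) and still end at (4,4) within 6 moves, so the order of the required stops is forced.
Route from (3,3): left 1 to (3,2), up 1 to (2,2), right 2 to (2,4), down 2 to (4,4) — 6 moves in all.
Check: all required cells visited; 6 ≤ 6 moves.

(3,3) -> (3,2) -> (2,2) -> (2,3) -> (2,4) -> (3,4) -> (4,4)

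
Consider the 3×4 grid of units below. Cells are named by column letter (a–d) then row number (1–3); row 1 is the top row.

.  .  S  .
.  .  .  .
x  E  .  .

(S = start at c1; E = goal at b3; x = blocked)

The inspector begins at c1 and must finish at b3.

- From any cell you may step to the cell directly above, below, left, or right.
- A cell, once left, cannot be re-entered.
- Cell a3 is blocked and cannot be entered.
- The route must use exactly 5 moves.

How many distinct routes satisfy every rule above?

Need simple routes of exactly 5 moves from c1 to b3 (Manhattan distance 3, so 1 moves are spent on a detour and 1 undoing it).
Enumerating: c1 c2 d2 d3 c3 b3 | c1 b1 b2 c2 c3 b3 | c1 b1 a1 a2 b2 b3 | c1 d1 d2 d3 c3 b3 | c1 d1 d2 c2 c3 b3 | c1 d1 d2 c2 b2 b3.
That gives 6 routes.

6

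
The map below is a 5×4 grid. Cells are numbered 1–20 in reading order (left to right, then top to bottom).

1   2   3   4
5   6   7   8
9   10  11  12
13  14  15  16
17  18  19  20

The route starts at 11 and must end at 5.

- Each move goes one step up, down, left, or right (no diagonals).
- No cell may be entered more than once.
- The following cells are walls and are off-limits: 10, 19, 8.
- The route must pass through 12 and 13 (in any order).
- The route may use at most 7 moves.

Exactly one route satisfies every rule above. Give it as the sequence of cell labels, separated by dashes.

The budget equals the shortest possible length, so every move has to be on a shortest route through the required cells.
Route from 11: right 1 to 12, down 1 to 16, left 3 to 13, up 2 to 5 — 7 moves in all.
Check: all required cells visited; 7 ≤ 7 moves.

11 - 12 - 16 - 15 - 14 - 13 - 9 - 5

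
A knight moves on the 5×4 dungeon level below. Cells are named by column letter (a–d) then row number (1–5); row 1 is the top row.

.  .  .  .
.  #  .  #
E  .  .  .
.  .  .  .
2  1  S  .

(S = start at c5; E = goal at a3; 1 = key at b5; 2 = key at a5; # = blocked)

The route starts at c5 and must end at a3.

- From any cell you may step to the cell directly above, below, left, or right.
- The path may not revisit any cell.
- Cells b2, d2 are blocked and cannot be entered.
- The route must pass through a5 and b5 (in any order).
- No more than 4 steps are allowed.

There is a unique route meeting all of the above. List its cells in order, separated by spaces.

Any route must reach a5 and b5 and still end at a3 within 4 moves, so the order of the required stops is forced.
Route from c5: left 2 to a5, up 2 to a3 — 4 moves in all.
Check: all required cells visited; 4 ≤ 4 moves.

c5 b5 a5 a4 a3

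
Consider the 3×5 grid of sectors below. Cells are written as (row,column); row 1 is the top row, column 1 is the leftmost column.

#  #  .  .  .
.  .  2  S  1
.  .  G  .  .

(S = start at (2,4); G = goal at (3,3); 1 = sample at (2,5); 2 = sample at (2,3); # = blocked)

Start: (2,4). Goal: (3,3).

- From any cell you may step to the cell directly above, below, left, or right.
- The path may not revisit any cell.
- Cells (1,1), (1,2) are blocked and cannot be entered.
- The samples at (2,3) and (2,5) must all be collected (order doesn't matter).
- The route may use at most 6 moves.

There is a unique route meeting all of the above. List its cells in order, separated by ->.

(2,4) -> (2,5) -> (1,5) -> (1,4) -> (1,3) -> (2,3) -> (3,3)

The 6-move cap with required stops at (2,3), (2,5) leaves no slack for detours.
Route from (2,4): right to (2,5), up to (1,5), 2× left (reaching (1,3)), 2× down (reaching (3,3)) — 6 moves in all.
Check: all required cells visited; 6 ≤ 6 moves.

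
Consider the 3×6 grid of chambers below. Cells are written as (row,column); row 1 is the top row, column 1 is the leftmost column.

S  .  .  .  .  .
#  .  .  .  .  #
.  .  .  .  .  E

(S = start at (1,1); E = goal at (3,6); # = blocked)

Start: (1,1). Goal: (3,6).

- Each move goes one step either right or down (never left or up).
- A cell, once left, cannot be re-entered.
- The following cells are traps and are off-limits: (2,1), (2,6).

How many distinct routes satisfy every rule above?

10

A right/down-only route from (1,1) to (3,6) makes exactly 2 down-moves and 5 right-moves in some order.
With no other constraints that would be C(7,2) = 21 routes.
Subtract routes through each blocked cell (inclusion–exclusion for overlaps): − through (2,1): 6 − through (2,6): 6 + through (2,1)&(2,6): 1 → 10.
That gives 10 routes.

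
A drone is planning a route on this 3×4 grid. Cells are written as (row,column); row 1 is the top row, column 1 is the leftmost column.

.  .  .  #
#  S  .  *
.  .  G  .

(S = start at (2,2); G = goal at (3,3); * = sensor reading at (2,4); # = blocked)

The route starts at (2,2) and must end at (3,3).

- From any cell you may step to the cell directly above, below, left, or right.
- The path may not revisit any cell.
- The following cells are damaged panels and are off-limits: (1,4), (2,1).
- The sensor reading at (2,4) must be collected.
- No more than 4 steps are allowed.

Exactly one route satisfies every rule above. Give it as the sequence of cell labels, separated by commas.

(2,2), (2,3), (2,4), (3,4), (3,3)

The budget equals the shortest possible length, so every move has to be on a shortest route through the required cells.
Route from (2,2): 2× right (reaching (2,4)), down to (3,4), left to (3,3) — 4 moves in all.
Check: all required cells visited; 4 ≤ 4 moves.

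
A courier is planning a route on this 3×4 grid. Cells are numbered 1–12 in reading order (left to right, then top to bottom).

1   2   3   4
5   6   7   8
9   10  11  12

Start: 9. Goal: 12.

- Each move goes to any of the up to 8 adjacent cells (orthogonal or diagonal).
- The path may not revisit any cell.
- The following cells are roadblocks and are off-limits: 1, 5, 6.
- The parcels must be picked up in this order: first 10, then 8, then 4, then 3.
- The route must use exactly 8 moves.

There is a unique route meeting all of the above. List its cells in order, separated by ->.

9 -> 10 -> 11 -> 8 -> 4 -> 3 -> 2 -> 7 -> 12

The waypoints must appear in the order 10, 8, 4, 3, with no cell reused.
Route from 9: right 2 to 11, up-right 1 to 8, up 1 to 4, left 2 to 2, down-right 2 to 12 — 8 moves in all.
Check: order respected (10 at step 1, 8 at step 3, 4 at step 4, 3 at step 5); 8 moves as required.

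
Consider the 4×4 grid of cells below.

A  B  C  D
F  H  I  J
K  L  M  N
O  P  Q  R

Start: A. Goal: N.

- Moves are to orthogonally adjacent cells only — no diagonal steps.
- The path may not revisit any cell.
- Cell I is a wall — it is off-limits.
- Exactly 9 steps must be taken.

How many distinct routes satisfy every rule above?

12

Need simple routes of exactly 9 moves from A to N (Manhattan distance 5, so 2 moves are spent on a detour and 2 undoing it).
Branch systematically from the start, pruning whenever the remaining move budget drops below the Manhattan distance to N or differs from it in parity. Grouping the completions by first move — via F: 4; via B: 8 — and summing: 4 + 8 = 12.
That gives 12 routes.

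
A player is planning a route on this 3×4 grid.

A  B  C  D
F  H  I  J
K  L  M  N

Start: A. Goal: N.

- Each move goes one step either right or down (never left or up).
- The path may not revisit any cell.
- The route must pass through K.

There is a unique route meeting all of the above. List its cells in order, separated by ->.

A -> F -> K -> L -> M -> N

Moves only go right or down, so the column and row indices never decrease.
Route from A: down 2 to K, right 3 to N — 5 moves in all.
Check: all required cells visited.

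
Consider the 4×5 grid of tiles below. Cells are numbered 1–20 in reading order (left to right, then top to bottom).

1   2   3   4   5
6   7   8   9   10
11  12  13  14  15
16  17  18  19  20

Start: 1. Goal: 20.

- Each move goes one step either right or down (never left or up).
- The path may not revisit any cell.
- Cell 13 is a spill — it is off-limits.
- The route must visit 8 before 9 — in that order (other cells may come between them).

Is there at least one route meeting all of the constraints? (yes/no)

yes

One route that works: 1 → 6 → 7 → 8 → 9 → 14 → 19 → 20.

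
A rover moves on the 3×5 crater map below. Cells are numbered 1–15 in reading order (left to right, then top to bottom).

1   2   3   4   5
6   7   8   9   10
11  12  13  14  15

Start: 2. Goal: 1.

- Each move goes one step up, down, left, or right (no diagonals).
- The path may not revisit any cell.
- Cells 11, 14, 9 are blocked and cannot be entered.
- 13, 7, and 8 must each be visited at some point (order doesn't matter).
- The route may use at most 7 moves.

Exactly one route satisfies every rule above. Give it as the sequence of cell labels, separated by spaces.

2 3 8 13 12 7 6 1

The 7-move cap with required stops at 13, 7, 8 leaves no slack for detours.
Route from 2: right 1 to 3, down 2 to 13, left 1 to 12, up 1 to 7, left 1 to 6, up 1 to 1 — 7 moves in all.
Check: all required cells visited; 7 ≤ 7 moves.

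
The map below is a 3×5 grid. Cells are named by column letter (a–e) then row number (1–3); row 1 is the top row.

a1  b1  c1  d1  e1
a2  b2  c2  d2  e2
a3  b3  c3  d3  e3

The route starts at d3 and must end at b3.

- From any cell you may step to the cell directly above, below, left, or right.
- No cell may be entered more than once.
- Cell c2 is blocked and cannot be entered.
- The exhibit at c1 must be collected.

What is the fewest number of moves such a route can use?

Any route passes through c1 somewhere between d3 and b3. Summing Manhattan distances along the two legs (d3 → c1 → b3) gives a lower bound of 3 + 3 = 6 moves.
A route of 6 moves achieves this: d3 → d2 → d1 → c1 → b1 → b2 → b3.
Since 6 matches the lower bound, it is optimal.

6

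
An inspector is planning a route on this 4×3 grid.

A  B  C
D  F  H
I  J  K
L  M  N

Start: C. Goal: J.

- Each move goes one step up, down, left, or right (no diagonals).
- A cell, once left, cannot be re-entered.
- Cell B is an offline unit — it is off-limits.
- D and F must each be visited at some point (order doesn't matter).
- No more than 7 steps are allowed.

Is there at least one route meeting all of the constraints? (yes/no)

One route that works: C → H → F → D → I → J.

yes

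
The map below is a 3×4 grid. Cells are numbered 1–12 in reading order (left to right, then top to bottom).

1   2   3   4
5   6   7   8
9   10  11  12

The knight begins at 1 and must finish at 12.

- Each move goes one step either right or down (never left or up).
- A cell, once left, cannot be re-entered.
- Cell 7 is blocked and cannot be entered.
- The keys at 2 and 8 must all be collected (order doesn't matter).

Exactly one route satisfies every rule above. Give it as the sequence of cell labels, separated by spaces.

1 2 3 4 8 12

Moves only go right or down, so the column and row indices never decrease.
Route from 1: 3× right (reaching 4), 2× down (reaching 12) — 5 moves in all.
Check: all required cells visited.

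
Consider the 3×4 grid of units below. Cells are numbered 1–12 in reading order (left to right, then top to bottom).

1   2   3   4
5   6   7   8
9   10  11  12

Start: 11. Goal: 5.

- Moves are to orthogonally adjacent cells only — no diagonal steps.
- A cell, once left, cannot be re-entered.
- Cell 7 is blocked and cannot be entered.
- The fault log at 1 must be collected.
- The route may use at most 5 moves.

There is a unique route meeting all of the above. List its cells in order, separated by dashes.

The budget equals the shortest possible length, so every move has to be on a shortest route through the required cells.
Route from 11: left to 10, 2× up (reaching 2), left to 1, down to 5 — 5 moves in all.
Check: all required cells visited; 5 ≤ 5 moves.

11 - 10 - 6 - 2 - 1 - 5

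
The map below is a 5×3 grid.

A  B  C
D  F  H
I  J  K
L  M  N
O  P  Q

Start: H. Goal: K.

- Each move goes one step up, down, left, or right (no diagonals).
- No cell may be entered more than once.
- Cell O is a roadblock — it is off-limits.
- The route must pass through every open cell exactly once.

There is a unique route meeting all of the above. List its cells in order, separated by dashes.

H - C - B - A - D - F - J - I - L - M - P - Q - N - K

Need to visit all 14 open cells exactly once, starting at H and ending at K.
Route from H: up to C, 2× left (reaching A), down to D, right to F, down to J, left to I, down to L, right to M, down to P, right to Q, 2× up (reaching K) — 13 moves in all.
Check: all 14 open cells covered.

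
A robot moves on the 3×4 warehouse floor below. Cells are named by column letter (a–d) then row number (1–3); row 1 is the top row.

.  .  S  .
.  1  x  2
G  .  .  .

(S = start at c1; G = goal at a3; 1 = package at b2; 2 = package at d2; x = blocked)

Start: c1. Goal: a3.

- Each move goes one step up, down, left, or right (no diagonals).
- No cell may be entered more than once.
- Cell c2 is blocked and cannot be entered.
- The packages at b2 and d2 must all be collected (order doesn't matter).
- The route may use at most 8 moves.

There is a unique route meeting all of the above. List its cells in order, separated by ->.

c1 -> d1 -> d2 -> d3 -> c3 -> b3 -> b2 -> a2 -> a3

The budget equals the shortest possible length, so every move has to be on a shortest route through the required cells.
Route from c1: right to d1, 2× down (reaching d3), 2× left (reaching b3), up to b2, left to a2, down to a3 — 8 moves in all.
Check: all required cells visited; 8 ≤ 8 moves.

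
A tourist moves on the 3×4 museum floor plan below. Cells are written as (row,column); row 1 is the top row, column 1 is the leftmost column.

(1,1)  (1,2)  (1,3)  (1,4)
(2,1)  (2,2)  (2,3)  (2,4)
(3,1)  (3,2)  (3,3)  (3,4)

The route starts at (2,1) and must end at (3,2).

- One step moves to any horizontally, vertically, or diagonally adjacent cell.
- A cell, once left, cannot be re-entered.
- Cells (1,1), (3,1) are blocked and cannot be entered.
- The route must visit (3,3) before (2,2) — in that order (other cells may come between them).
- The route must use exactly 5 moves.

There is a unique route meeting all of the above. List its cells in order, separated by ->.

(2,1) -> (1,2) -> (2,3) -> (3,3) -> (2,2) -> (3,2)

The waypoints must appear in the order (3,3), (2,2), with no cell reused.
Route from (2,1): up-right 1 to (1,2), down-right 1 to (2,3), down 1 to (3,3), up-left 1 to (2,2), down 1 to (3,2) — 5 moves in all.
Check: order respected ((3,3) at step 3, (2,2) at step 4); 5 moves as required.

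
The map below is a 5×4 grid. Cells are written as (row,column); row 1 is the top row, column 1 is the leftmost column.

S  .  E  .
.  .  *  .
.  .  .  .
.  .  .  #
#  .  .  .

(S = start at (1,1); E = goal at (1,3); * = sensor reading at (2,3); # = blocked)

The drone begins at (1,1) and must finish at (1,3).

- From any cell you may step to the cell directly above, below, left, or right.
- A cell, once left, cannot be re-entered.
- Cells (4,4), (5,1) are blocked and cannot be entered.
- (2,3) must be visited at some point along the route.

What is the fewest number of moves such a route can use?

Any route passes through (2,3) somewhere between (1,1) and (1,3). Summing Manhattan distances along the two legs ((1,1) → (2,3) → (1,3)) gives a lower bound of 3 + 1 = 4 moves.
A route of 4 moves achieves this: (1,1) → (2,1) → (2,2) → (2,3) → (1,3).
Since 4 matches the lower bound, it is optimal.

4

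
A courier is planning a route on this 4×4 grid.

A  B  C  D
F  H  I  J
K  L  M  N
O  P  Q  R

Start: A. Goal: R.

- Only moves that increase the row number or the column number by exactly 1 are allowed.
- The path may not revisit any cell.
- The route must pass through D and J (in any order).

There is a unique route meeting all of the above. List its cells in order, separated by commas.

Moves only go right or down, so the column and row indices never decrease.
Route from A: right 3 to D, down 3 to R — 6 moves in all.
Check: all required cells visited.

A, B, C, D, J, N, R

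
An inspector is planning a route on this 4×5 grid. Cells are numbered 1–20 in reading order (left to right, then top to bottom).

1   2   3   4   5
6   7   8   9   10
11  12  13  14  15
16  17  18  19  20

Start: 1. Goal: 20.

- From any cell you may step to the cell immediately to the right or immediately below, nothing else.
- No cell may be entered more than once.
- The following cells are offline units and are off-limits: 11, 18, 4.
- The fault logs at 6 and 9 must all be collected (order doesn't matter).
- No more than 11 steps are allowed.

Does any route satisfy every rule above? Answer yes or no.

One route that works: 1 → 6 → 7 → 8 → 9 → 14 → 19 → 20.

yes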